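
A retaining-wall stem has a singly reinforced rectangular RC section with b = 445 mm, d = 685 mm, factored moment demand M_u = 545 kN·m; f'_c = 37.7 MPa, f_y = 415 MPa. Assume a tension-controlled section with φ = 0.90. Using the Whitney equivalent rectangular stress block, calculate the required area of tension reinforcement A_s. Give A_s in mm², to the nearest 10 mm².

M_n = M_u/φ = 545/0.90 = 605.556 kN·m.
With M_n = 0.85 f'_c a b (d − a/2), solve the quadratic for a:
a = d − √(d² − 2M_n/(0.85 f'_c b)) = 685 − √(685² − 2 × 605.556×10⁶/(0.85 × 37.7 × 445)) = 65.09 mm.
A_s = 0.85 f'_c a b / f_y = 0.85 × 37.7 × 65.09 × 445 / 415 = 2236.6 mm².

A_s ≈ 2240 mm²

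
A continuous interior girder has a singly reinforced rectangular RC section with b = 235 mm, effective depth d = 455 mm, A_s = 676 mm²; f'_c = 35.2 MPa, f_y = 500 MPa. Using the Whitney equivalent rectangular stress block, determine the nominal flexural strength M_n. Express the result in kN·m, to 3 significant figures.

T = A_s f_y = 676 × 500 = 338000 N = 338 kN.
From C = T: a = T/(0.85 f'_c b) = 338000/(0.85 × 35.2 × 235) = 48.07 mm.
M_n = T(d − a/2) = 338 kN × (455 − 24.035) mm = 145.67 kN·m.

M_n ≈ 146 kN·m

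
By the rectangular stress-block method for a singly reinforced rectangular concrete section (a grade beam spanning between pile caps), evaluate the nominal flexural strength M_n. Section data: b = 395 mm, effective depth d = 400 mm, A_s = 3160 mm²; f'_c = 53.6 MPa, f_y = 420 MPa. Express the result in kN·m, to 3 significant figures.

T = A_s f_y = 3160 × 420 = 1327200 N = 1327.2 kN.
From C = T: a = T/(0.85 f'_c b) = 1327200/(0.85 × 53.6 × 395) = 73.75 mm.
M_n = T(d − a/2) = 1327.2 kN × (400 − 36.875) mm = 481.94 kN·m.

M_n ≈ 482 kN·m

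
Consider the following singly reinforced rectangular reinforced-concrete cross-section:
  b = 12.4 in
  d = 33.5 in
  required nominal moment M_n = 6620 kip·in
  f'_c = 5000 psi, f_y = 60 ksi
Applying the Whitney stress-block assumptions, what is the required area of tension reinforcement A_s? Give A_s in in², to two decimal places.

A_s ≈ 3.50 in²

From M_n = 0.85 f'_c a b (d − a/2):
a = d − √(d² − 2M_n/(0.85 f'_c b)) = 33.5 − √(33.5² − 2 × 6620/(0.85 × 5 × 12.4)) = 3.987 in.
A_s = 0.85 f'_c a b / f_y = 0.85 × 5 × 3.987 × 12.4 / 60 = 3.502 in².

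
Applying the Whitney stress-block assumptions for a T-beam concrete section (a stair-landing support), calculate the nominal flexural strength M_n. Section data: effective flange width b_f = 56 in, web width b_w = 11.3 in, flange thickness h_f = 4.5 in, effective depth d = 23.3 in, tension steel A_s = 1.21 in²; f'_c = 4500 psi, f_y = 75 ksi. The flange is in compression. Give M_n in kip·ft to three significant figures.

Tension: T = A_s f_y = 1.21 × 75 = 90.75 kips.
Try a within the flange: a = T/(0.85 f'_c b_f) = 90.75/(0.85 × 4.5 × 56) = 0.424 in.
Since a = 0.424 ≤ h_f = 4.5 in, the stress block lies entirely in the flange; analyse as a rectangular beam of width b_f.
M_n = T(d − a/2) = 90.75 × (23.3 − 0.212) = 2095.2 kip·in.
M_n = 2095.2/12 = 174.60 kip·ft.

M_n ≈ 175 kip·ft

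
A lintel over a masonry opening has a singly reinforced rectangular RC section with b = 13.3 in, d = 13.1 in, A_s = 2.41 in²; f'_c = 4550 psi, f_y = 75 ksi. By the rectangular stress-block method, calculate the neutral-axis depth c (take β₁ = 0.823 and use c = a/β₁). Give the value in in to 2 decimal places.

c ≈ 4.27 in

T = A_s f_y = 2.41 × 75 = 180.75 kips.
a = T/(0.85 f'_c b) = 180.75/(0.85 × 4.55 × 13.3) = 3.5140 in.
With β₁ = 0.823, c = a/β₁ = 3.5140/0.823 = 4.27 in.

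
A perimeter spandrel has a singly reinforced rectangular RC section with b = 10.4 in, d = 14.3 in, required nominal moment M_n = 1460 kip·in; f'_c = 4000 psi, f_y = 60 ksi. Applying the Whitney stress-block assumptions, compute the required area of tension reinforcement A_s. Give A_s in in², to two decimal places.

From M_n = 0.85 f'_c a b (d − a/2):
a = d − √(d² − 2M_n/(0.85 f'_c b)) = 14.3 − √(14.3² − 2 × 1460/(0.85 × 4 × 10.4)) = 3.259 in.
A_s = 0.85 f'_c a b / f_y = 0.85 × 4 × 3.259 × 10.4 / 60 = 1.921 in².

A_s ≈ 1.92 in²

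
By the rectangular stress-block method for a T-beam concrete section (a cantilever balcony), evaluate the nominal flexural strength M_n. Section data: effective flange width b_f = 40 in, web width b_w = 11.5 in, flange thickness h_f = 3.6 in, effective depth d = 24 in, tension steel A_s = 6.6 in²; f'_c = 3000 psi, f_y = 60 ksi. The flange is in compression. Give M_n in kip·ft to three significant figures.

Tension: T = A_s f_y = 6.6 × 60 = 396 kips.
Try a within the flange: a = T/(0.85 f'_c b_f) = 396/(0.85 × 3 × 40) = 3.882 in.
a = 3.882 > h_f = 3.6 in: the block extends into the web. Split into flange-overhang and web parts.
C_f = 0.85 f'_c (b_f − b_w) h_f = 0.85 × 3 × (40 − 11.5) × 3.6 = 261.6 kips.
Remaining web compression depth: a_w = (T − C_f)/(0.85 f'_c b_w) = (396 − 261.6)/(0.85 × 3 × 11.5) = 4.583 in.
M_n = C_f(d − h_f/2) + (T − C_f)(d − a_w/2) = 261.6 × (24 − 1.8) + 134.4 × (24 − 2.2915) = 5807.5 + 2917.6 = 8725.1 kip·in.
M_n = 8725.1/12 = 727.09 kip·ft.

M_n ≈ 727 kip·ft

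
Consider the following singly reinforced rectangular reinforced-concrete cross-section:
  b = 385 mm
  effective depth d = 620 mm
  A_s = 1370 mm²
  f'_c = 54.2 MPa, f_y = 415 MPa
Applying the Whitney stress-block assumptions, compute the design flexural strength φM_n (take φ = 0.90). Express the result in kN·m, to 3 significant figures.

φM_n ≈ 309 kN·m

T = A_s f_y = 1370 × 415 = 568550 N = 568.55 kN.
From C = T: a = T/(0.85 f'_c b) = 568550/(0.85 × 54.2 × 385) = 32.05 mm.
M_n = T(d − a/2) = 568.55 kN × (620 − 16.025) mm = 343.39 kN·m.
φM_n = 0.90 × 343.39 = 309.05 kN·m.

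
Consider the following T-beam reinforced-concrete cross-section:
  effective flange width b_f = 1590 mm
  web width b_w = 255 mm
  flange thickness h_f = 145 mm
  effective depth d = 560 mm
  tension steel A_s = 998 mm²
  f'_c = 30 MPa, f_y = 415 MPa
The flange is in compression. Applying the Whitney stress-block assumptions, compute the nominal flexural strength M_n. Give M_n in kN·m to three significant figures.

Tension: T = A_s f_y = 998 × 415 = 414170 N.
Try a within the flange: a = T/(0.85 f'_c b_f) = 414170/(0.85 × 30 × 1590) = 10.22 mm.
Since a = 10.22 ≤ h_f = 145 mm, the stress block lies entirely in the flange; analyse as a rectangular beam of width b_f.
M_n = T(d − a/2) = 414170 × (560 − 5.11) = 229.82 × 10⁶ N·mm.
M_n = 229.82 kN·m.

M_n ≈ 230 kN·m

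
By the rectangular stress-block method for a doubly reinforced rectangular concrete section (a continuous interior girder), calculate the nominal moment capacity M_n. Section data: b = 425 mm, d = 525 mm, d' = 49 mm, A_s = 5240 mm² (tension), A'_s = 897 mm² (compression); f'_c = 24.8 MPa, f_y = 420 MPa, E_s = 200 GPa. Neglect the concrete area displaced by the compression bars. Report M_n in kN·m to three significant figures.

M_n ≈ 951 kN·m

Assume both tension and compression steel yield.
Net tension couple steel: A_s − A'_s = 4343 mm².
a = (A_s − A'_s) f_y / (0.85 f'_c b) = 1824060/(0.85 × 24.8 × 425) = 203.60 mm.
c = a/β₁ = 203.60/0.85 = 239.53 mm; ε'_s = 0.003(c − d')/c = 0.0024 ≥ f_y/E_s = 0.0021, so compression steel does yield.
M_n = (A_s − A'_s) f_y (d − a/2) + A'_s f_y (d − d') = [1824060 × (525 − 101.8) + 376740 × (525 − 49)] × 10⁻⁶ = 771.94 + 179.33 = 951.27 kN·m.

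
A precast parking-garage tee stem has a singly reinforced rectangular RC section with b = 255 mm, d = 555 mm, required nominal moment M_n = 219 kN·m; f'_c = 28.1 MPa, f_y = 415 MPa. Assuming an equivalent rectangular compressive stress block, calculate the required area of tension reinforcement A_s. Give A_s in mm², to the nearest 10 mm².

With M_n = 0.85 f'_c a b (d − a/2), solve the quadratic for a:
a = d − √(d² − 2M_n/(0.85 f'_c b)) = 555 − √(555² − 2 × 219×10⁶/(0.85 × 28.1 × 255)) = 69.09 mm.
A_s = 0.85 f'_c a b / f_y = 0.85 × 28.1 × 69.09 × 255 / 415 = 1014.0 mm².

A_s ≈ 1010 mm²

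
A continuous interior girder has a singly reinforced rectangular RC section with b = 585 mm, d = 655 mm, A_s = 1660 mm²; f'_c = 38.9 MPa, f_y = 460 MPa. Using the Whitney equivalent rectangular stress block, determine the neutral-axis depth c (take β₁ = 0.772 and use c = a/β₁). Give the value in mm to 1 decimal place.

c ≈ 51.1 mm

T = A_s f_y = 1660 × 460 = 763600 N = 763.6 kN.
Setting C = 0.85 f'_c a b equal to T: a = 763600/(0.85 × 38.9 × 585) = 39.477 mm.
With β₁ = 0.772, c = a/β₁ = 39.477/0.772 = 51.1 mm.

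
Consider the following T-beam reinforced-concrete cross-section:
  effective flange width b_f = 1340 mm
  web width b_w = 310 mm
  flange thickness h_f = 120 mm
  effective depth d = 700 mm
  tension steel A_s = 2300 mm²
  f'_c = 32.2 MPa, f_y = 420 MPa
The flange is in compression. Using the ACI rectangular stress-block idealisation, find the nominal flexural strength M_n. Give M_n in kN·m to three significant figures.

Tension: T = A_s f_y = 2300 × 420 = 966000 N.
Try a within the flange: a = T/(0.85 f'_c b_f) = 966000/(0.85 × 32.2 × 1340) = 26.34 mm.
Since a = 26.34 ≤ h_f = 120 mm, the stress block lies entirely in the flange; analyse as a rectangular beam of width b_f.
M_n = T(d − a/2) = 966000 × (700 − 13.17) = 663.48 × 10⁶ N·mm.
M_n = 663.48 kN·m.

M_n ≈ 663 kN·m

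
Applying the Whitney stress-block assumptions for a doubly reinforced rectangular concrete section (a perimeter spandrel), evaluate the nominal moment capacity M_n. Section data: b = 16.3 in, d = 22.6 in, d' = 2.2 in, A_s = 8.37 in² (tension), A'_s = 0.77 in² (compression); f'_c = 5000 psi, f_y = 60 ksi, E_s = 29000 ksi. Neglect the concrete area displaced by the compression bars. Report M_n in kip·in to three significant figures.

M_n ≈ 9750 kip·in

Assume both steels yield.
a = (A_s − A'_s) f_y/(0.85 f'_c b) = (8.37 − 0.77) × 60/(0.85 × 5 × 16.3) = 6.582 in.
c = a/β₁ = 6.582/0.8 = 8.228 in; ε'_s = 0.003(c − d')/c = 0.0022 ≥ ε_y = 0.0021, so the compression steel yields.
M_n = (A_s − A'_s) f_y (d − a/2) + A'_s f_y (d − d') = 456 × (22.6 − 3.291) + 46.2 × (22.6 − 2.2) = 8804.9 + 942.5 = 9747.4 kip·in.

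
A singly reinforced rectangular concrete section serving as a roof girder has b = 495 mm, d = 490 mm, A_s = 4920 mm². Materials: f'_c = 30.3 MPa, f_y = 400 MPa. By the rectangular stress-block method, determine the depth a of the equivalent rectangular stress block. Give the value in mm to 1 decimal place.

a ≈ 154.4 mm

T = A_s f_y = 4920 × 400 = 1968000 N = 1968 kN.
Setting C = 0.85 f'_c a b equal to T: a = 1968000/(0.85 × 30.3 × 495) = 154.4 mm.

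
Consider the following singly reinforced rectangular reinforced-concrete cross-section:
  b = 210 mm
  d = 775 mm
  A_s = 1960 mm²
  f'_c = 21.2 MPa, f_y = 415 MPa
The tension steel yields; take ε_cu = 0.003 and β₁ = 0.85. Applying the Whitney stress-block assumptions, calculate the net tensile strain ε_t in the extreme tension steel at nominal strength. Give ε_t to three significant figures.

ε_t ≈ 0.00619

a = A_s f_y/(0.85 f'_c b) = 214.95 mm.
β₁ = 0.85, so c = a/β₁ = 214.95/0.85 = 252.88 mm.
From the linear strain diagram with ε_cu = 0.003: ε_t = 0.003 (d − c)/c = 0.003 × (775 − 252.88)/252.88 = 0.00619.
Since ε_t ≥ 0.005, the section is tension-controlled.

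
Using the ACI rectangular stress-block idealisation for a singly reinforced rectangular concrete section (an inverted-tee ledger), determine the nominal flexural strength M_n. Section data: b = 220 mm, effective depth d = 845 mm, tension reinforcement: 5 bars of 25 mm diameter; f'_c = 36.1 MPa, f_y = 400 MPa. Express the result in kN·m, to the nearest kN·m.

M_n ≈ 758 kN·m

A_s = 5 × 491 = 2455 mm².
T = A_s f_y = 2455 × 400 = 982000 N = 982 kN.
From C = T: a = T/(0.85 f'_c b) = 982000/(0.85 × 36.1 × 220) = 145.47 mm.
M_n = T(d − a/2) = 982 kN × (845 − 72.735) mm = 758.36 kN·m.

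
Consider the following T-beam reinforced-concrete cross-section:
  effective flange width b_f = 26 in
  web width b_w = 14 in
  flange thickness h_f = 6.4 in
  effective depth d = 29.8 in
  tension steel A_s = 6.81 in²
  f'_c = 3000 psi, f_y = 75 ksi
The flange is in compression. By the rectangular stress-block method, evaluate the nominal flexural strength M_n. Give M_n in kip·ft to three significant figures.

M_n ≈ 1100 kip·ft

Tension: T = A_s f_y = 6.81 × 75 = 510.75 kips.
Try a within the flange: a = T/(0.85 f'_c b_f) = 510.75/(0.85 × 3 × 26) = 7.704 in.
a = 7.704 > h_f = 6.4 in: the block extends into the web. Split into flange-overhang and web parts.
C_f = 0.85 f'_c (b_f − b_w) h_f = 0.85 × 3 × (26 − 14) × 6.4 = 195.8 kips.
Remaining web compression depth: a_w = (T − C_f)/(0.85 f'_c b_w) = (510.75 − 195.8)/(0.85 × 3 × 14) = 8.822 in.
M_n = C_f(d − h_f/2) + (T − C_f)(d − a_w/2) = 195.8 × (29.8 − 3.2) + 314.95 × (29.8 − 4.411) = 5208.3 + 7996.3 = 13204.6 kip·in.
M_n = 13204.6/12 = 1100.38 kip·ft.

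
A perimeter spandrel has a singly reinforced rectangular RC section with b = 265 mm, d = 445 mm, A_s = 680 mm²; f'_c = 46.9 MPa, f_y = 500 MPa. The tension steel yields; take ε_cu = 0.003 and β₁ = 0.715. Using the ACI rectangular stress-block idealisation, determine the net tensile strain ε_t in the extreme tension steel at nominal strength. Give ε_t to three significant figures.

a = A_s f_y/(0.85 f'_c b) = 32.18 mm.
β₁ = 0.715, so c = a/β₁ = 32.18/0.715 = 45.01 mm.
From the linear strain diagram with ε_cu = 0.003: ε_t = 0.003 (d − c)/c = 0.003 × (445 − 45.01)/45.01 = 0.0267.
Since ε_t ≥ 0.005, the section is tension-controlled.

ε_t ≈ 0.0267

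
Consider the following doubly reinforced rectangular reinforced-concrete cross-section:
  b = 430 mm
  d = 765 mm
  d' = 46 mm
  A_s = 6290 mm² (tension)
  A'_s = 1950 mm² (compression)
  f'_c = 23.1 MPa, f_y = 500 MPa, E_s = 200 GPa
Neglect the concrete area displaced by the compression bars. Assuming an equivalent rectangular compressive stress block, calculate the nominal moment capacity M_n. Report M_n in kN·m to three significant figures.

Assume both tension and compression steel yield.
Net tension couple steel: A_s − A'_s = 4340 mm².
a = (A_s − A'_s) f_y / (0.85 f'_c b) = 2170000/(0.85 × 23.1 × 430) = 257.02 mm.
c = a/β₁ = 257.02/0.85 = 302.38 mm; ε'_s = 0.003(c − d')/c = 0.0025 ≥ f_y/E_s = 0.0025, so compression steel does yield.
M_n = (A_s − A'_s) f_y (d − a/2) + A'_s f_y (d − d') = [2170000 × (765 − 128.51) + 975000 × (765 − 46)] × 10⁻⁶ = 1381.18 + 701.03 = 2082.21 kN·m.

M_n ≈ 2080 kN·m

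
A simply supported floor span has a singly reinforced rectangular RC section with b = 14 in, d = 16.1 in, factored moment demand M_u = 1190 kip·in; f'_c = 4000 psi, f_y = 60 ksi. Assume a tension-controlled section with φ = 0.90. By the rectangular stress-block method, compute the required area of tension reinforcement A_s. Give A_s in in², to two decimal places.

M_n = M_u/φ = 1190/0.90 = 1322.22 kip·in.
From M_n = 0.85 f'_c a b (d − a/2):
a = d − √(d² − 2M_n/(0.85 f'_c b)) = 16.1 − √(16.1² − 2 × 1322.22/(0.85 × 4 × 14)) = 1.829 in.
A_s = 0.85 f'_c a b / f_y = 0.85 × 4 × 1.829 × 14 / 60 = 1.451 in².

A_s ≈ 1.45 in²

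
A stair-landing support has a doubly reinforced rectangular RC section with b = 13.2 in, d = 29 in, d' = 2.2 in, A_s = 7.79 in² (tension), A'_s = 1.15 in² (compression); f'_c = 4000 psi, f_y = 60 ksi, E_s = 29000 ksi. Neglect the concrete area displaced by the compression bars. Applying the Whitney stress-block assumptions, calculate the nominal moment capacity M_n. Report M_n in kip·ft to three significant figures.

Assume both steels yield.
a = (A_s − A'_s) f_y/(0.85 f'_c b) = (7.79 − 1.15) × 60/(0.85 × 4 × 13.2) = 8.877 in.
c = a/β₁ = 8.877/0.85 = 10.444 in; ε'_s = 0.003(c − d')/c = 0.0024 ≥ ε_y = 0.0021, so the compression steel yields.
M_n = (A_s − A'_s) f_y (d − a/2) + A'_s f_y (d − d') = 398.4 × (29 − 4.4385) + 69 × (29 − 2.2) = 9785.3 + 1849.2 = 11634.5 kip·in = 11634.5/12 = 969.54 kip·ft.

M_n ≈ 970 kip·ft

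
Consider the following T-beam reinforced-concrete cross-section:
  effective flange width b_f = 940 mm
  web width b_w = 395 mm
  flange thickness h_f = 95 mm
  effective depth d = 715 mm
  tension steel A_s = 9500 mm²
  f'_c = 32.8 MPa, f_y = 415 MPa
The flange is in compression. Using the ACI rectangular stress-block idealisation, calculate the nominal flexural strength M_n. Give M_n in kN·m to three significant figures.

Tension: T = A_s f_y = 9500 × 415 = 3942500 N.
Try a within the flange: a = T/(0.85 f'_c b_f) = 3942500/(0.85 × 32.8 × 940) = 150.44 mm.
a = 150.44 > h_f = 95 mm: the block extends into the web. Split into flange-overhang and web parts.
C_f = 0.85 f'_c (b_f − b_w) h_f = 0.85 × 32.8 × (940 − 395) × 95 = 1443487 N.
Remaining web compression depth: a_w = (T − C_f)/(0.85 f'_c b_w) = (3942500 − 1443487)/(0.85 × 32.8 × 395) = 226.92 mm.
M_n = C_f(d − h_f/2) + (T − C_f)(d − a_w/2) = 1443487 × (715 − 47.5) + 2499013 × (715 − 113.46) = 963.53 + 1503.26 = 2466.79 × 10⁶ N·mm.
M_n = 2466.79 kN·m.

M_n ≈ 2470 kN·m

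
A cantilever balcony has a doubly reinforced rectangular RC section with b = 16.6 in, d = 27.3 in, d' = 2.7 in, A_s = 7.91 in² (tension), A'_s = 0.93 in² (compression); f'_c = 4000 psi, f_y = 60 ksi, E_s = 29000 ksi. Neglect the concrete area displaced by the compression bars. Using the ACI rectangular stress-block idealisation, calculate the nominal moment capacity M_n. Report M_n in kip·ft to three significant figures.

Assume both steels yield.
a = (A_s − A'_s) f_y/(0.85 f'_c b) = (7.91 − 0.93) × 60/(0.85 × 4 × 16.6) = 7.420 in.
c = a/β₁ = 7.420/0.85 = 8.729 in; ε'_s = 0.003(c − d')/c = 0.0021 ≥ ε_y = 0.0021, so the compression steel yields.
M_n = (A_s − A'_s) f_y (d − a/2) + A'_s f_y (d − d') = 418.8 × (27.3 − 3.71) + 55.8 × (27.3 − 2.7) = 9879.5 + 1372.7 = 11252.2 kip·in = 11252.2/12 = 937.68 kip·ft.

M_n ≈ 938 kip·ft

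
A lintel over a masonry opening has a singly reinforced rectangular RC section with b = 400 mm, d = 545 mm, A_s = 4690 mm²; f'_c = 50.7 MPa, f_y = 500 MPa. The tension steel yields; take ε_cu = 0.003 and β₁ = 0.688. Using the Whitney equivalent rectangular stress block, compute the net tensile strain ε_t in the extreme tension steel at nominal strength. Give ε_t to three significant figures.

ε_t ≈ 0.00527

a = A_s f_y/(0.85 f'_c b) = 136.04 mm.
β₁ = 0.688, so c = a/β₁ = 136.04/0.688 = 197.73 mm.
From the linear strain diagram with ε_cu = 0.003: ε_t = 0.003 (d − c)/c = 0.003 × (545 − 197.73)/197.73 = 0.00527.
Since ε_t ≥ 0.005, the section is tension-controlled.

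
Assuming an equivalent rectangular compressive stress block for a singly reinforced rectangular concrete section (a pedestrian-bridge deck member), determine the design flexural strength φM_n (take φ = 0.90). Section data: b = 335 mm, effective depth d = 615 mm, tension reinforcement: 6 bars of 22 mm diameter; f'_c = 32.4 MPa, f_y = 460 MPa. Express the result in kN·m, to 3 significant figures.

φM_n ≈ 527 kN·m

A_s = 6 × 380 = 2280 mm².
T = A_s f_y = 2280 × 460 = 1048800 N = 1048.8 kN.
From C = T: a = T/(0.85 f'_c b) = 1048800/(0.85 × 32.4 × 335) = 113.68 mm.
M_n = T(d − a/2) = 1048.8 kN × (615 − 56.84) mm = 585.40 kN·m.
φM_n = 0.90 × 585.40 = 526.86 kN·m.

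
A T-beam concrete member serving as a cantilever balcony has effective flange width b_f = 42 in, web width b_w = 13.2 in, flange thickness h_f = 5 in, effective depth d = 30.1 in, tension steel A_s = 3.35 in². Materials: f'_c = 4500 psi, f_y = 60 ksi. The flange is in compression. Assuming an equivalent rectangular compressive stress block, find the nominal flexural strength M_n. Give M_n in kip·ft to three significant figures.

Tension: T = A_s f_y = 3.35 × 60 = 201 kips.
Try a within the flange: a = T/(0.85 f'_c b_f) = 201/(0.85 × 4.5 × 42) = 1.251 in.
Since a = 1.251 ≤ h_f = 5 in, the stress block lies entirely in the flange; analyse as a rectangular beam of width b_f.
M_n = T(d − a/2) = 201 × (30.1 − 0.6255) = 5924.4 kip·in.
M_n = 5924.4/12 = 493.70 kip·ft.

M_n ≈ 494 kip·ft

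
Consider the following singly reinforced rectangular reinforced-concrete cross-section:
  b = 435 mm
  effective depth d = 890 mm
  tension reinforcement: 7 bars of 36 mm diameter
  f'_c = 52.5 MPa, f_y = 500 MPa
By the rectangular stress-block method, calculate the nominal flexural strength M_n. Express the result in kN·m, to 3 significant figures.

M_n ≈ 2840 kN·m

A_s = 7 × 1018 = 7126 mm².
T = A_s f_y = 7126 × 500 = 3563000 N = 3563 kN.
From C = T: a = T/(0.85 f'_c b) = 3563000/(0.85 × 52.5 × 435) = 183.55 mm.
M_n = T(d − a/2) = 3563 kN × (890 − 91.775) mm = 2844.08 kN·m.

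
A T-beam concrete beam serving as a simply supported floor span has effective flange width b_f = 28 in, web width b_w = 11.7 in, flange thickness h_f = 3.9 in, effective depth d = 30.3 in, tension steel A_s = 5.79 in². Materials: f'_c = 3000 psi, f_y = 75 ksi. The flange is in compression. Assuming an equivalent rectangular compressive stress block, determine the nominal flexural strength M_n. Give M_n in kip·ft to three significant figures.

Tension: T = A_s f_y = 5.79 × 75 = 434.25 kips.
Try a within the flange: a = T/(0.85 f'_c b_f) = 434.25/(0.85 × 3 × 28) = 6.082 in.
a = 6.082 > h_f = 3.9 in: the block extends into the web. Split into flange-overhang and web parts.
C_f = 0.85 f'_c (b_f − b_w) h_f = 0.85 × 3 × (28 − 11.7) × 3.9 = 162.1 kips.
Remaining web compression depth: a_w = (T − C_f)/(0.85 f'_c b_w) = (434.25 − 162.1)/(0.85 × 3 × 11.7) = 9.122 in.
M_n = C_f(d − h_f/2) + (T − C_f)(d − a_w/2) = 162.1 × (30.3 − 1.95) + 272.15 × (30.3 − 4.561) = 4595.5 + 7004.9 = 11600.4 kip·in.
M_n = 11600.4/12 = 966.70 kip·ft.

M_n ≈ 967 kip·ft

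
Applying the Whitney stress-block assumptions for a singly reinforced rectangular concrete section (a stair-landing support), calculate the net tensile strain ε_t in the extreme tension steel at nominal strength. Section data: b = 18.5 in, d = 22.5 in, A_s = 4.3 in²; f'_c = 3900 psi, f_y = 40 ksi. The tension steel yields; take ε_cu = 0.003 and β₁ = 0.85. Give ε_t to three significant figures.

a = A_s f_y/(0.85 f'_c b) = 2.805 in.
β₁ = 0.85, so c = a/β₁ = 2.805/0.85 = 3.300 in.
From the linear strain diagram with ε_cu = 0.003: ε_t = 0.003 (d − c)/c = 0.003 × (22.5 − 3.300)/3.300 = 0.0175.
Since ε_t ≥ 0.005, the section is tension-controlled.

ε_t ≈ 0.0175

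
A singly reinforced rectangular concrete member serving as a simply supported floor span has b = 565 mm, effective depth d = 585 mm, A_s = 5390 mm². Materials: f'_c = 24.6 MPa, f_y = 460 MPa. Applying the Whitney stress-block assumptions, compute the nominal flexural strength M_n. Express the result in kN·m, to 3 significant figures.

T = A_s f_y = 5390 × 460 = 2479400 N = 2479.4 kN.
From C = T: a = T/(0.85 f'_c b) = 2479400/(0.85 × 24.6 × 565) = 209.87 mm.
M_n = T(d − a/2) = 2479.4 kN × (585 − 104.935) mm = 1190.27 kN·m.

M_n ≈ 1190 kN·m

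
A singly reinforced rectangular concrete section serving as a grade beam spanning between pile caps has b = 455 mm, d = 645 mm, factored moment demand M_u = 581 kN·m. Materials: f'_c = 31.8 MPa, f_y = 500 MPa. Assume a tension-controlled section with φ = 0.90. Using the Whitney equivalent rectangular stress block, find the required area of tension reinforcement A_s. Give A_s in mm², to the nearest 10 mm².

A_s ≈ 2150 mm²

M_n = M_u/φ = 581/0.90 = 645.556 kN·m.
With M_n = 0.85 f'_c a b (d − a/2), solve the quadratic for a:
a = d − √(d² − 2M_n/(0.85 f'_c b)) = 645 − √(645² − 2 × 645.556×10⁶/(0.85 × 31.8 × 455)) = 87.29 mm.
A_s = 0.85 f'_c a b / f_y = 0.85 × 31.8 × 87.29 × 455 / 500 = 2147.1 mm².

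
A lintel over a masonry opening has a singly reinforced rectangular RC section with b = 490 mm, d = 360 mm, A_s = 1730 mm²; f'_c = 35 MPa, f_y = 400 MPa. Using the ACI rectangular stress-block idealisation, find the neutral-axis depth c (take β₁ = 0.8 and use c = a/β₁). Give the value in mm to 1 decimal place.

T = A_s f_y = 1730 × 400 = 692000 N = 692 kN.
Setting C = 0.85 f'_c a b equal to T: a = 692000/(0.85 × 35 × 490) = 47.470 mm.
With β₁ = 0.8, c = a/β₁ = 47.470/0.8 = 59.3 mm.

c ≈ 59.3 mm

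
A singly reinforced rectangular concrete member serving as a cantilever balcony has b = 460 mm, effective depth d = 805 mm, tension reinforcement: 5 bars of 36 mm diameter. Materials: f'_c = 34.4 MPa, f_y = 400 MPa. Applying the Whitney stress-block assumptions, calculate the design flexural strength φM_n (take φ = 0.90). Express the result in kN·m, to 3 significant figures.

φM_n ≈ 1340 kN·m

A_s = 5 × 1018 = 5090 mm².
T = A_s f_y = 5090 × 400 = 2036000 N = 2036 kN.
From C = T: a = T/(0.85 f'_c b) = 2036000/(0.85 × 34.4 × 460) = 151.37 mm.
M_n = T(d − a/2) = 2036 kN × (805 − 75.685) mm = 1484.89 kN·m.
φM_n = 0.90 × 1484.89 = 1336.40 kN·m.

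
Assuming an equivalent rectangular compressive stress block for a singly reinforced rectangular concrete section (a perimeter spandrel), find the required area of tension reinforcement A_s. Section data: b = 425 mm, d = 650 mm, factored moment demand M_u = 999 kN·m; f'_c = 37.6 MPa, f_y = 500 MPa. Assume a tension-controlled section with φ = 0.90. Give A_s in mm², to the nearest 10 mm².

A_s ≈ 3830 mm²

M_n = M_u/φ = 999/0.90 = 1110 kN·m.
With M_n = 0.85 f'_c a b (d − a/2), solve the quadratic for a:
a = d − √(d² − 2M_n/(0.85 f'_c b)) = 650 − √(650² − 2 × 1110×10⁶/(0.85 × 37.6 × 425)) = 141.02 mm.
A_s = 0.85 f'_c a b / f_y = 0.85 × 37.6 × 141.02 × 425 / 500 = 3830.9 mm².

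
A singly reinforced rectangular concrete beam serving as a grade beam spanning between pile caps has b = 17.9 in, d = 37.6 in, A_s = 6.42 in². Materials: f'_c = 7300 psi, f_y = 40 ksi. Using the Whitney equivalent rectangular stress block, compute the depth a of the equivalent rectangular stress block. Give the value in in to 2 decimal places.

a ≈ 2.31 in

T = A_s f_y = 6.42 × 40 = 256.8 kips.
a = T/(0.85 f'_c b) = 256.8/(0.85 × 7.3 × 17.9) = 2.31 in.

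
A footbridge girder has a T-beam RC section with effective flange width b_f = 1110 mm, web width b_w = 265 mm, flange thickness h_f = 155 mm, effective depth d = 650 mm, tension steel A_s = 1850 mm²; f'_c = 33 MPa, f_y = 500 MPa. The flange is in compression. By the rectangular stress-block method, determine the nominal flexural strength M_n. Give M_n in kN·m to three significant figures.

Tension: T = A_s f_y = 1850 × 500 = 925000 N.
Try a within the flange: a = T/(0.85 f'_c b_f) = 925000/(0.85 × 33 × 1110) = 29.71 mm.
Since a = 29.71 ≤ h_f = 155 mm, the stress block lies entirely in the flange; analyse as a rectangular beam of width b_f.
M_n = T(d − a/2) = 925000 × (650 − 14.855) = 587.51 × 10⁶ N·mm.
M_n = 587.51 kN·m.

M_n ≈ 588 kN·m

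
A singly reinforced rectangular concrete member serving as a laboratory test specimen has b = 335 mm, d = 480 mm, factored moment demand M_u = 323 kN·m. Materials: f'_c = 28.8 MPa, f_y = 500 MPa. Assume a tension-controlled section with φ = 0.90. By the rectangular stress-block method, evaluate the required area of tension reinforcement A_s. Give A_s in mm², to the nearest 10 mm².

M_n = M_u/φ = 323/0.90 = 358.889 kN·m.
With M_n = 0.85 f'_c a b (d − a/2), solve the quadratic for a:
a = d − √(d² − 2M_n/(0.85 f'_c b)) = 480 − √(480² − 2 × 358.889×10⁶/(0.85 × 28.8 × 335)) = 102.01 mm.
A_s = 0.85 f'_c a b / f_y = 0.85 × 28.8 × 102.01 × 335 / 500 = 1673.1 mm².

A_s ≈ 1670 mm²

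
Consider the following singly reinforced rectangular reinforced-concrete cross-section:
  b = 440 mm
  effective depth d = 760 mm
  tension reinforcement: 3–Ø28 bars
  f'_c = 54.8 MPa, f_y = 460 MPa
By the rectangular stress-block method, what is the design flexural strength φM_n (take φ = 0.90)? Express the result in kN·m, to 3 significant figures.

φM_n ≈ 566 kN·m

A_s = 3 × 616 = 1848 mm².
T = A_s f_y = 1848 × 460 = 850080 N = 850.08 kN.
From C = T: a = T/(0.85 f'_c b) = 850080/(0.85 × 54.8 × 440) = 41.48 mm.
M_n = T(d − a/2) = 850.08 kN × (760 − 20.74) mm = 628.43 kN·m.
φM_n = 0.90 × 628.43 = 565.59 kN·m.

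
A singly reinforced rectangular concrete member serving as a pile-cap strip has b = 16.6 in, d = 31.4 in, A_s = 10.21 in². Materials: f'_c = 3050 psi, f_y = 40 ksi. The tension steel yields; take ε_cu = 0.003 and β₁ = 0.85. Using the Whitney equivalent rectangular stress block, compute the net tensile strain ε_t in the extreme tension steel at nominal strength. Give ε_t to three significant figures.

a = A_s f_y/(0.85 f'_c b) = 9.490 in.
β₁ = 0.85, so c = a/β₁ = 9.490/0.85 = 11.165 in.
From the linear strain diagram with ε_cu = 0.003: ε_t = 0.003 (d − c)/c = 0.003 × (31.4 − 11.165)/11.165 = 0.00544.
Since ε_t ≥ 0.005, the section is tension-controlled.

ε_t ≈ 0.00544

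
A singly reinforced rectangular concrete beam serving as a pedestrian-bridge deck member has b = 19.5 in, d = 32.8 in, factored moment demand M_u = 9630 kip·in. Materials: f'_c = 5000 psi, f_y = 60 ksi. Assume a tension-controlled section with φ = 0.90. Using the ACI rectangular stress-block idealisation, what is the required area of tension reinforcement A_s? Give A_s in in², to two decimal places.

M_n = M_u/φ = 9630/0.90 = 10700 kip·in.
From M_n = 0.85 f'_c a b (d − a/2):
a = d − √(d² − 2M_n/(0.85 f'_c b)) = 32.8 − √(32.8² − 2 × 10700/(0.85 × 5 × 19.5)) = 4.206 in.
A_s = 0.85 f'_c a b / f_y = 0.85 × 5 × 4.206 × 19.5 / 60 = 5.810 in².

A_s ≈ 5.81 in²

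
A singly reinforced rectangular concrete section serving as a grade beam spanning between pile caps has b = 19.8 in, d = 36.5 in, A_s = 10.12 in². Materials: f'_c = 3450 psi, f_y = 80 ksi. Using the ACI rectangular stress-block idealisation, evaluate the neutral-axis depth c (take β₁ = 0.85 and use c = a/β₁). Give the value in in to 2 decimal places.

c ≈ 16.40 in

T = A_s f_y = 10.12 × 80 = 809.6 kips.
a = T/(0.85 f'_c b) = 809.6/(0.85 × 3.45 × 19.8) = 13.9434 in.
With β₁ = 0.85, c = a/β₁ = 13.9434/0.85 = 16.40 in.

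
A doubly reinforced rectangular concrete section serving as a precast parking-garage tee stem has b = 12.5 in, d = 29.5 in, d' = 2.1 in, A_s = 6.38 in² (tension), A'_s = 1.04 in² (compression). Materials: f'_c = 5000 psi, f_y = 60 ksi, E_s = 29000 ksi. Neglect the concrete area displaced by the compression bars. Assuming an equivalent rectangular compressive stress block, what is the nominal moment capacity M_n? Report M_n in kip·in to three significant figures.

Assume both steels yield.
a = (A_s − A'_s) f_y/(0.85 f'_c b) = (6.38 − 1.04) × 60/(0.85 × 5 × 12.5) = 6.031 in.
c = a/β₁ = 6.031/0.8 = 7.539 in; ε'_s = 0.003(c − d')/c = 0.0022 ≥ ε_y = 0.0021, so the compression steel yields.
M_n = (A_s − A'_s) f_y (d − a/2) + A'_s f_y (d − d') = 320.4 × (29.5 − 3.0155) + 62.4 × (29.5 − 2.1) = 8485.6 + 1709.8 = 10195.4 kip·in.

M_n ≈ 10200 kip·in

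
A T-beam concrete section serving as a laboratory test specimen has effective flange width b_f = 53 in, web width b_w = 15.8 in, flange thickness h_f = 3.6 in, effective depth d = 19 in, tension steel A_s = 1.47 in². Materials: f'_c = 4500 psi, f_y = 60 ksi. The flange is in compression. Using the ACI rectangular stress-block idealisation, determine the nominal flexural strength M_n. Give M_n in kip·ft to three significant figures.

M_n ≈ 138 kip·ft

Tension: T = A_s f_y = 1.47 × 60 = 88.2 kips.
Try a within the flange: a = T/(0.85 f'_c b_f) = 88.2/(0.85 × 4.5 × 53) = 0.435 in.
Since a = 0.435 ≤ h_f = 3.6 in, the stress block lies entirely in the flange; analyse as a rectangular beam of width b_f.
M_n = T(d − a/2) = 88.2 × (19 − 0.2175) = 1656.6 kip·in.
M_n = 1656.6/12 = 138.05 kip·ft.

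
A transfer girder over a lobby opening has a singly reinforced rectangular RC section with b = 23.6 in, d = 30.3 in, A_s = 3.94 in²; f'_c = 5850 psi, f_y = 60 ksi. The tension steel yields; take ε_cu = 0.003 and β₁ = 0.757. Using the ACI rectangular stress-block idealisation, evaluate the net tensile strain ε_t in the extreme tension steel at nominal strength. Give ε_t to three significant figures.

a = A_s f_y/(0.85 f'_c b) = 2.014 in.
β₁ = 0.757, so c = a/β₁ = 2.014/0.757 = 2.661 in.
From the linear strain diagram with ε_cu = 0.003: ε_t = 0.003 (d − c)/c = 0.003 × (30.3 − 2.661)/2.661 = 0.0312.
Since ε_t ≥ 0.005, the section is tension-controlled.

ε_t ≈ 0.0312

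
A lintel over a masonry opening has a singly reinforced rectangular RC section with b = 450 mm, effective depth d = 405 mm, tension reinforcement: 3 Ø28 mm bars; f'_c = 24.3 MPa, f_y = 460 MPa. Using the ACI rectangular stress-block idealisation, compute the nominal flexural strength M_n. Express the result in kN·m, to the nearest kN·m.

M_n ≈ 305 kN·m

A_s = 3 × 616 = 1848 mm².
T = A_s f_y = 1848 × 460 = 850080 N = 850.08 kN.
From C = T: a = T/(0.85 f'_c b) = 850080/(0.85 × 24.3 × 450) = 91.46 mm.
M_n = T(d − a/2) = 850.08 kN × (405 − 45.73) mm = 305.41 kN·m.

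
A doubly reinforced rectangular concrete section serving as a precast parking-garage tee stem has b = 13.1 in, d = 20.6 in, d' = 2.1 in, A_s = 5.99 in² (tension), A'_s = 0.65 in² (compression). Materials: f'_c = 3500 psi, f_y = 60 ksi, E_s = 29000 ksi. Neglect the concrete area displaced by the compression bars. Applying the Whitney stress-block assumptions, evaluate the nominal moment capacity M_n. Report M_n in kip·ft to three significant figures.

Assume both steels yield.
a = (A_s − A'_s) f_y/(0.85 f'_c b) = (5.99 − 0.65) × 60/(0.85 × 3.5 × 13.1) = 8.221 in.
c = a/β₁ = 8.221/0.85 = 9.672 in; ε'_s = 0.003(c − d')/c = 0.0023 ≥ ε_y = 0.0021, so the compression steel yields.
M_n = (A_s − A'_s) f_y (d − a/2) + A'_s f_y (d − d') = 320.4 × (20.6 − 4.1105) + 39 × (20.6 − 2.1) = 5283.2 + 721.5 = 6004.7 kip·in = 6004.7/12 = 500.39 kip·ft.

M_n ≈ 500 kip·ft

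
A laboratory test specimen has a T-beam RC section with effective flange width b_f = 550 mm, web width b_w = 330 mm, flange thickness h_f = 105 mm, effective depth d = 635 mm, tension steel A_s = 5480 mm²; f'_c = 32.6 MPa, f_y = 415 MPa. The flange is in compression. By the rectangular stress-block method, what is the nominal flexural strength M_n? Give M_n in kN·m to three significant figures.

M_n ≈ 1260 kN·m

Tension: T = A_s f_y = 5480 × 415 = 2274200 N.
Try a within the flange: a = T/(0.85 f'_c b_f) = 2274200/(0.85 × 32.6 × 550) = 149.22 mm.
a = 149.22 > h_f = 105 mm: the block extends into the web. Split into flange-overhang and web parts.
C_f = 0.85 f'_c (b_f − b_w) h_f = 0.85 × 32.6 × (550 − 330) × 105 = 640101 N.
Remaining web compression depth: a_w = (T − C_f)/(0.85 f'_c b_w) = (2274200 − 640101)/(0.85 × 32.6 × 330) = 178.70 mm.
M_n = C_f(d − h_f/2) + (T − C_f)(d − a_w/2) = 640101 × (635 − 52.5) + 1634099 × (635 − 89.35) = 372.86 + 891.65 = 1264.51 × 10⁶ N·mm.
M_n = 1264.51 kN·m.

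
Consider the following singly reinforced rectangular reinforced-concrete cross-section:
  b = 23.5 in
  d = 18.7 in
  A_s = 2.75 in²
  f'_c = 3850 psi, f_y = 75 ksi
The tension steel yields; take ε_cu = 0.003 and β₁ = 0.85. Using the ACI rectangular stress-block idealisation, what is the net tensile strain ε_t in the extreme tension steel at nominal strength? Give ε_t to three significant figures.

a = A_s f_y/(0.85 f'_c b) = 2.682 in.
β₁ = 0.85, so c = a/β₁ = 2.682/0.85 = 3.155 in.
From the linear strain diagram with ε_cu = 0.003: ε_t = 0.003 (d − c)/c = 0.003 × (18.7 − 3.155)/3.155 = 0.0148.
Since ε_t ≥ 0.005, the section is tension-controlled.

ε_t ≈ 0.0148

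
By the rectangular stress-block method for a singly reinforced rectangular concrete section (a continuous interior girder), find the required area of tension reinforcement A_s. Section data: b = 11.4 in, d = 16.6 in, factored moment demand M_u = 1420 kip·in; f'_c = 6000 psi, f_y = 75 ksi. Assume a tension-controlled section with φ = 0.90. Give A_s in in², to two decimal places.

A_s ≈ 1.34 in²

M_n = M_u/φ = 1420/0.90 = 1577.78 kip·in.
From M_n = 0.85 f'_c a b (d − a/2):
a = d − √(d² − 2M_n/(0.85 f'_c b)) = 16.6 − √(16.6² − 2 × 1577.78/(0.85 × 6 × 11.4)) = 1.724 in.
A_s = 0.85 f'_c a b / f_y = 0.85 × 6 × 1.724 × 11.4 / 75 = 1.336 in².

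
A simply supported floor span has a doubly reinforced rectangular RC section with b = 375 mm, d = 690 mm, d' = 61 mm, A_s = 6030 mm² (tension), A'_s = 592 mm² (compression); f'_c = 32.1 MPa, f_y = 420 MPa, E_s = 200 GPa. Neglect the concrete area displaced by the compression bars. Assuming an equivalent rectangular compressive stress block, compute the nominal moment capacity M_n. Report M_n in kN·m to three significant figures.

Assume both tension and compression steel yield.
Net tension couple steel: A_s − A'_s = 5438 mm².
a = (A_s − A'_s) f_y / (0.85 f'_c b) = 2283960/(0.85 × 32.1 × 375) = 223.22 mm.
c = a/β₁ = 223.22/0.821 = 271.89 mm; ε'_s = 0.003(c − d')/c = 0.0023 ≥ f_y/E_s = 0.0021, so compression steel does yield.
M_n = (A_s − A'_s) f_y (d − a/2) + A'_s f_y (d − d') = [2283960 × (690 − 111.61) + 248640 × (690 − 61)] × 10⁻⁶ = 1321.02 + 156.39 = 1477.41 kN·m.

M_n ≈ 1480 kN·m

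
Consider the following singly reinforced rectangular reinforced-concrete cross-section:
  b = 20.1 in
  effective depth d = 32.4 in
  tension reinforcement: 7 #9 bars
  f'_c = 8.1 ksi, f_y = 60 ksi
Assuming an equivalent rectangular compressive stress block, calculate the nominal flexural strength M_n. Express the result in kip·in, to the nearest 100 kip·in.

M_n ≈ 13000 kip·in

A_s = 7 × 1 = 7 in².
T = A_s f_y = 7 × 60 = 420 kips.
a = T/(0.85 f'_c b) = 420/(0.85 × 8.1 × 20.1) = 3.035 in.
M_n = T(d − a/2) = 420 × (32.4 − 1.5175) = 12970.7 kip·in.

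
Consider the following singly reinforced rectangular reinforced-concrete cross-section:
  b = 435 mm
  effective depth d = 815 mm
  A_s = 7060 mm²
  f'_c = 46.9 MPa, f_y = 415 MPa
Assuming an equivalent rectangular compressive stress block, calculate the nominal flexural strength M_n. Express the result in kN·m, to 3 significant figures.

M_n ≈ 2140 kN·m

T = A_s f_y = 7060 × 415 = 2929900 N = 2929.9 kN.
From C = T: a = T/(0.85 f'_c b) = 2929900/(0.85 × 46.9 × 435) = 168.96 mm.
M_n = T(d − a/2) = 2929.9 kN × (815 − 84.48) mm = 2140.35 kN·m.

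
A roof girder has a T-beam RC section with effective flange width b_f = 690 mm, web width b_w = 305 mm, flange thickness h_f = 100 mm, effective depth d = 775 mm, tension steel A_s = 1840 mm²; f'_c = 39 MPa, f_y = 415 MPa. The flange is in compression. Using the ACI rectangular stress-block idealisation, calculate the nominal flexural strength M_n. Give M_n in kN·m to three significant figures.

M_n ≈ 579 kN·m

Tension: T = A_s f_y = 1840 × 415 = 763600 N.
Try a within the flange: a = T/(0.85 f'_c b_f) = 763600/(0.85 × 39 × 690) = 33.38 mm.
Since a = 33.38 ≤ h_f = 100 mm, the stress block lies entirely in the flange; analyse as a rectangular beam of width b_f.
M_n = T(d − a/2) = 763600 × (775 − 16.69) = 579.05 × 10⁶ N·mm.
M_n = 579.05 kN·m.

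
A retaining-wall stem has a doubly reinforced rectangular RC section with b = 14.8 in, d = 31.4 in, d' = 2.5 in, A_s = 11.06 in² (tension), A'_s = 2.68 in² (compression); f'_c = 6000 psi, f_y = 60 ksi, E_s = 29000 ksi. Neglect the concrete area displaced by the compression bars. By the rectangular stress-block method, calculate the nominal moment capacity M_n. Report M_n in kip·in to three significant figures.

Assume both steels yield.
a = (A_s − A'_s) f_y/(0.85 f'_c b) = (11.06 − 2.68) × 60/(0.85 × 6 × 14.8) = 6.661 in.
c = a/β₁ = 6.661/0.75 = 8.881 in; ε'_s = 0.003(c − d')/c = 0.0022 ≥ ε_y = 0.0021, so the compression steel yields.
M_n = (A_s − A'_s) f_y (d − a/2) + A'_s f_y (d − d') = 502.8 × (31.4 − 3.3305) + 160.8 × (31.4 − 2.5) = 14113.3 + 4647.1 = 18760.4 kip·in.

M_n ≈ 18800 kip·in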